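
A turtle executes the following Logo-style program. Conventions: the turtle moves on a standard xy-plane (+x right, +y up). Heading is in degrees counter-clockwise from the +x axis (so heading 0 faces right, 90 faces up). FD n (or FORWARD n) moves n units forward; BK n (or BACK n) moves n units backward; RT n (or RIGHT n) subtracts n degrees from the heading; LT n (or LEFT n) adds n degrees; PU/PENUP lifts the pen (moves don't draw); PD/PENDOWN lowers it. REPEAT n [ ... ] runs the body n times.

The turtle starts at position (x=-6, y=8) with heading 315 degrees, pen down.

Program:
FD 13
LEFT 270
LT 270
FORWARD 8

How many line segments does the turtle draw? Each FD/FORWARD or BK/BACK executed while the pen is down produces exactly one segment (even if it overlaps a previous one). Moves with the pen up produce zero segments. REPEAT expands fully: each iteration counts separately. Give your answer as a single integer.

Executing turtle program step by step:
Start: pos=(-6,8), heading=315, pen down
FD 13: (-6,8) -> (3.192,-1.192) [heading=315, draw]
LT 270: heading 315 -> 225
LT 270: heading 225 -> 135
FD 8: (3.192,-1.192) -> (-2.464,4.464) [heading=135, draw]
Final: pos=(-2.464,4.464), heading=135, 2 segment(s) drawn
Segments drawn: 2

Answer: 2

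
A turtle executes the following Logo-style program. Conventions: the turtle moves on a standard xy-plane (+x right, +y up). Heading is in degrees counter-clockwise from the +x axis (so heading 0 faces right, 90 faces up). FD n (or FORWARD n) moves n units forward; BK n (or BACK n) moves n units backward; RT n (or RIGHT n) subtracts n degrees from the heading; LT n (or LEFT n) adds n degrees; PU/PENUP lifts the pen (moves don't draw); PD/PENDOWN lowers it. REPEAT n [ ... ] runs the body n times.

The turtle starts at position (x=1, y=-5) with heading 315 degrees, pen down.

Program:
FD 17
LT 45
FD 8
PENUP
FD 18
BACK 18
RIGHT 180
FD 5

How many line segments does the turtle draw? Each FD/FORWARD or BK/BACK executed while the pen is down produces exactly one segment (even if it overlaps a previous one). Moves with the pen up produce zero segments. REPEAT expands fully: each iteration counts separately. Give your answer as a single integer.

Executing turtle program step by step:
Start: pos=(1,-5), heading=315, pen down
FD 17: (1,-5) -> (13.021,-17.021) [heading=315, draw]
LT 45: heading 315 -> 0
FD 8: (13.021,-17.021) -> (21.021,-17.021) [heading=0, draw]
PU: pen up
FD 18: (21.021,-17.021) -> (39.021,-17.021) [heading=0, move]
BK 18: (39.021,-17.021) -> (21.021,-17.021) [heading=0, move]
RT 180: heading 0 -> 180
FD 5: (21.021,-17.021) -> (16.021,-17.021) [heading=180, move]
Final: pos=(16.021,-17.021), heading=180, 2 segment(s) drawn
Segments drawn: 2

Answer: 2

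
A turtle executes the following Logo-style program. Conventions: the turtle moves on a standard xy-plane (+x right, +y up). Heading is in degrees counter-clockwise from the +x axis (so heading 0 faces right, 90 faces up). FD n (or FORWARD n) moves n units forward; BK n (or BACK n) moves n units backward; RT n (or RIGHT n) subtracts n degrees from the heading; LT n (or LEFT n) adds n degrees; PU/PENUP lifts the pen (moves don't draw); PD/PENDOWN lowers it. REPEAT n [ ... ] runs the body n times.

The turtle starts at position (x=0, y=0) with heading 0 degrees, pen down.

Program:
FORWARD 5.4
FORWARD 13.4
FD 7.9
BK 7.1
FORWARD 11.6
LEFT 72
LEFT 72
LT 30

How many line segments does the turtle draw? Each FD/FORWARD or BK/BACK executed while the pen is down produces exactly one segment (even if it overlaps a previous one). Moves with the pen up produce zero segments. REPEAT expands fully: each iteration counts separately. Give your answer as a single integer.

Executing turtle program step by step:
Start: pos=(0,0), heading=0, pen down
FD 5.4: (0,0) -> (5.4,0) [heading=0, draw]
FD 13.4: (5.4,0) -> (18.8,0) [heading=0, draw]
FD 7.9: (18.8,0) -> (26.7,0) [heading=0, draw]
BK 7.1: (26.7,0) -> (19.6,0) [heading=0, draw]
FD 11.6: (19.6,0) -> (31.2,0) [heading=0, draw]
LT 72: heading 0 -> 72
LT 72: heading 72 -> 144
LT 30: heading 144 -> 174
Final: pos=(31.2,0), heading=174, 5 segment(s) drawn
Segments drawn: 5

Answer: 5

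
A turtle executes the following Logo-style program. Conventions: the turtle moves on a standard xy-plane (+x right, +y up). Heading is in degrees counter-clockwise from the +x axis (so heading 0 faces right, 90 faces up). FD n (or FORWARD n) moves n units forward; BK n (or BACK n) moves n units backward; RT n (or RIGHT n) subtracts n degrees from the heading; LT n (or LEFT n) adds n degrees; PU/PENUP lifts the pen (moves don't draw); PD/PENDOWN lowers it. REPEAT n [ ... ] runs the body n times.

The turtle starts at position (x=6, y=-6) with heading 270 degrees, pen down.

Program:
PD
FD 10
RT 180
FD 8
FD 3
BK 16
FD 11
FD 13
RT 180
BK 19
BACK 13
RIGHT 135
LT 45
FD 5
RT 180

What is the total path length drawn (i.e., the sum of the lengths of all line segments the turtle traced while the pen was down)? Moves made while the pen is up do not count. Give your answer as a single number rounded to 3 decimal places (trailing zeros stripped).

Answer: 98

Derivation:
Executing turtle program step by step:
Start: pos=(6,-6), heading=270, pen down
PD: pen down
FD 10: (6,-6) -> (6,-16) [heading=270, draw]
RT 180: heading 270 -> 90
FD 8: (6,-16) -> (6,-8) [heading=90, draw]
FD 3: (6,-8) -> (6,-5) [heading=90, draw]
BK 16: (6,-5) -> (6,-21) [heading=90, draw]
FD 11: (6,-21) -> (6,-10) [heading=90, draw]
FD 13: (6,-10) -> (6,3) [heading=90, draw]
RT 180: heading 90 -> 270
BK 19: (6,3) -> (6,22) [heading=270, draw]
BK 13: (6,22) -> (6,35) [heading=270, draw]
RT 135: heading 270 -> 135
LT 45: heading 135 -> 180
FD 5: (6,35) -> (1,35) [heading=180, draw]
RT 180: heading 180 -> 0
Final: pos=(1,35), heading=0, 9 segment(s) drawn

Segment lengths:
  seg 1: (6,-6) -> (6,-16), length = 10
  seg 2: (6,-16) -> (6,-8), length = 8
  seg 3: (6,-8) -> (6,-5), length = 3
  seg 4: (6,-5) -> (6,-21), length = 16
  seg 5: (6,-21) -> (6,-10), length = 11
  seg 6: (6,-10) -> (6,3), length = 13
  seg 7: (6,3) -> (6,22), length = 19
  seg 8: (6,22) -> (6,35), length = 13
  seg 9: (6,35) -> (1,35), length = 5
Total = 98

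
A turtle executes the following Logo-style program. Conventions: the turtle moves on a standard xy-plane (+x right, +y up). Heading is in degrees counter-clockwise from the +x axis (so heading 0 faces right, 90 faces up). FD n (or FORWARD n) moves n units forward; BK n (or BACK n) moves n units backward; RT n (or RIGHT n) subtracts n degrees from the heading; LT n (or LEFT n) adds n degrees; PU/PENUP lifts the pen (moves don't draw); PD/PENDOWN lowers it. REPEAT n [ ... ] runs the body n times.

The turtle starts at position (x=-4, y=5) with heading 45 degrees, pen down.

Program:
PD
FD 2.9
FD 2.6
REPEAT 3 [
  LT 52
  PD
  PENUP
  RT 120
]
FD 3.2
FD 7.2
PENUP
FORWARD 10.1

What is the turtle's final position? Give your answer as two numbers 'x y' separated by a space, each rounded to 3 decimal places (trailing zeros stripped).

Answer: -19.249 1.543

Derivation:
Executing turtle program step by step:
Start: pos=(-4,5), heading=45, pen down
PD: pen down
FD 2.9: (-4,5) -> (-1.949,7.051) [heading=45, draw]
FD 2.6: (-1.949,7.051) -> (-0.111,8.889) [heading=45, draw]
REPEAT 3 [
  -- iteration 1/3 --
  LT 52: heading 45 -> 97
  PD: pen down
  PU: pen up
  RT 120: heading 97 -> 337
  -- iteration 2/3 --
  LT 52: heading 337 -> 29
  PD: pen down
  PU: pen up
  RT 120: heading 29 -> 269
  -- iteration 3/3 --
  LT 52: heading 269 -> 321
  PD: pen down
  PU: pen up
  RT 120: heading 321 -> 201
]
FD 3.2: (-0.111,8.889) -> (-3.098,7.742) [heading=201, move]
FD 7.2: (-3.098,7.742) -> (-9.82,5.162) [heading=201, move]
PU: pen up
FD 10.1: (-9.82,5.162) -> (-19.249,1.543) [heading=201, move]
Final: pos=(-19.249,1.543), heading=201, 2 segment(s) drawn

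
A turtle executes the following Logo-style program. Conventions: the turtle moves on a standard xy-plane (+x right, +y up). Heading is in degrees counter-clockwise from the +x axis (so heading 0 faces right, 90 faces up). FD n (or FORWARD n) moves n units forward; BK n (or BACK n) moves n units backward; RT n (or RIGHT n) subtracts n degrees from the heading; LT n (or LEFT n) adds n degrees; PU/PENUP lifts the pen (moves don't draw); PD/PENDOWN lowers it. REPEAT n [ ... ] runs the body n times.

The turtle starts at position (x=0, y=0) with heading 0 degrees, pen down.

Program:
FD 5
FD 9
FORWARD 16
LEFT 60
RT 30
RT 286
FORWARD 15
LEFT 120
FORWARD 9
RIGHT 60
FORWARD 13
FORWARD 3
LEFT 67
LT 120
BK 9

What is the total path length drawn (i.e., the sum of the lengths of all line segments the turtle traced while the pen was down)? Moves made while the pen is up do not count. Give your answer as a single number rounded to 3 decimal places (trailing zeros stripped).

Answer: 79

Derivation:
Executing turtle program step by step:
Start: pos=(0,0), heading=0, pen down
FD 5: (0,0) -> (5,0) [heading=0, draw]
FD 9: (5,0) -> (14,0) [heading=0, draw]
FD 16: (14,0) -> (30,0) [heading=0, draw]
LT 60: heading 0 -> 60
RT 30: heading 60 -> 30
RT 286: heading 30 -> 104
FD 15: (30,0) -> (26.371,14.554) [heading=104, draw]
LT 120: heading 104 -> 224
FD 9: (26.371,14.554) -> (19.897,8.303) [heading=224, draw]
RT 60: heading 224 -> 164
FD 13: (19.897,8.303) -> (7.401,11.886) [heading=164, draw]
FD 3: (7.401,11.886) -> (4.517,12.713) [heading=164, draw]
LT 67: heading 164 -> 231
LT 120: heading 231 -> 351
BK 9: (4.517,12.713) -> (-4.372,14.121) [heading=351, draw]
Final: pos=(-4.372,14.121), heading=351, 8 segment(s) drawn

Segment lengths:
  seg 1: (0,0) -> (5,0), length = 5
  seg 2: (5,0) -> (14,0), length = 9
  seg 3: (14,0) -> (30,0), length = 16
  seg 4: (30,0) -> (26.371,14.554), length = 15
  seg 5: (26.371,14.554) -> (19.897,8.303), length = 9
  seg 6: (19.897,8.303) -> (7.401,11.886), length = 13
  seg 7: (7.401,11.886) -> (4.517,12.713), length = 3
  seg 8: (4.517,12.713) -> (-4.372,14.121), length = 9
Total = 79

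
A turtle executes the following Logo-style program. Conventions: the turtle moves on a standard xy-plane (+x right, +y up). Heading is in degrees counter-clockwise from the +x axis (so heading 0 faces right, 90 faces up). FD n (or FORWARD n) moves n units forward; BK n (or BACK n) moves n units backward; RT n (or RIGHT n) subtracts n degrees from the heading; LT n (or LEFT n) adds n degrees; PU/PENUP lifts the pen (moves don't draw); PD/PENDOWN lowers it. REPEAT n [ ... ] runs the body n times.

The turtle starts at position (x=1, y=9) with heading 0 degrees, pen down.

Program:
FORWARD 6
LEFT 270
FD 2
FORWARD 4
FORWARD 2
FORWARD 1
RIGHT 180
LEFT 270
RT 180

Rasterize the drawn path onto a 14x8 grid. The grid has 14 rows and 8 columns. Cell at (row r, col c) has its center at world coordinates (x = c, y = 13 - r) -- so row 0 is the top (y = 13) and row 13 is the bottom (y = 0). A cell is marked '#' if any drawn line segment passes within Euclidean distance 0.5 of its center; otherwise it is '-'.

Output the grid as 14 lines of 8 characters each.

Segment 0: (1,9) -> (7,9)
Segment 1: (7,9) -> (7,7)
Segment 2: (7,7) -> (7,3)
Segment 3: (7,3) -> (7,1)
Segment 4: (7,1) -> (7,0)

Answer: --------
--------
--------
--------
-#######
-------#
-------#
-------#
-------#
-------#
-------#
-------#
-------#
-------#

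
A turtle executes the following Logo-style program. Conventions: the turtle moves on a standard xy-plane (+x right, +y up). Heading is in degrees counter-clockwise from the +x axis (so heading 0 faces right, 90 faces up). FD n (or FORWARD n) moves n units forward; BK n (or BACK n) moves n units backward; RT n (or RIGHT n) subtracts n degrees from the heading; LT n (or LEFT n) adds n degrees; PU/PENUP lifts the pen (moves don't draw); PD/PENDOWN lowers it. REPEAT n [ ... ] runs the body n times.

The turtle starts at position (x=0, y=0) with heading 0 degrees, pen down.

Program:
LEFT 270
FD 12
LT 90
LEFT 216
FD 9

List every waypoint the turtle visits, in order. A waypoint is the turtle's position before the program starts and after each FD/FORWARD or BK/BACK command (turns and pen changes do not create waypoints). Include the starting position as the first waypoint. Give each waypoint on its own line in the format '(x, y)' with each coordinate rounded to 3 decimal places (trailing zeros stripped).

Executing turtle program step by step:
Start: pos=(0,0), heading=0, pen down
LT 270: heading 0 -> 270
FD 12: (0,0) -> (0,-12) [heading=270, draw]
LT 90: heading 270 -> 0
LT 216: heading 0 -> 216
FD 9: (0,-12) -> (-7.281,-17.29) [heading=216, draw]
Final: pos=(-7.281,-17.29), heading=216, 2 segment(s) drawn
Waypoints (3 total):
(0, 0)
(0, -12)
(-7.281, -17.29)

Answer: (0, 0)
(0, -12)
(-7.281, -17.29)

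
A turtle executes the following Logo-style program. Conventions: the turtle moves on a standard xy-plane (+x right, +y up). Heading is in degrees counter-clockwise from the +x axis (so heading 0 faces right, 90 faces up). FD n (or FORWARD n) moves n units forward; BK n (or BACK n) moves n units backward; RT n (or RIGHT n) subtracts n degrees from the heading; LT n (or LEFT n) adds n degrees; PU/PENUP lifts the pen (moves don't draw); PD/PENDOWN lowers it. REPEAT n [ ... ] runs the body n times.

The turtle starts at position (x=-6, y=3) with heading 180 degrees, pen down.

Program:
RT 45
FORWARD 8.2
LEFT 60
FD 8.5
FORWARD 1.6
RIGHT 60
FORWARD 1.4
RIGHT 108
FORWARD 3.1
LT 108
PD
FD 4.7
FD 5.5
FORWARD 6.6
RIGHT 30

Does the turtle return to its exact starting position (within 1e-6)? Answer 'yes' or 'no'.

Executing turtle program step by step:
Start: pos=(-6,3), heading=180, pen down
RT 45: heading 180 -> 135
FD 8.2: (-6,3) -> (-11.798,8.798) [heading=135, draw]
LT 60: heading 135 -> 195
FD 8.5: (-11.798,8.798) -> (-20.009,6.598) [heading=195, draw]
FD 1.6: (-20.009,6.598) -> (-21.554,6.184) [heading=195, draw]
RT 60: heading 195 -> 135
FD 1.4: (-21.554,6.184) -> (-22.544,7.174) [heading=135, draw]
RT 108: heading 135 -> 27
FD 3.1: (-22.544,7.174) -> (-19.782,8.582) [heading=27, draw]
LT 108: heading 27 -> 135
PD: pen down
FD 4.7: (-19.782,8.582) -> (-23.105,11.905) [heading=135, draw]
FD 5.5: (-23.105,11.905) -> (-26.994,15.794) [heading=135, draw]
FD 6.6: (-26.994,15.794) -> (-31.661,20.461) [heading=135, draw]
RT 30: heading 135 -> 105
Final: pos=(-31.661,20.461), heading=105, 8 segment(s) drawn

Start position: (-6, 3)
Final position: (-31.661, 20.461)
Distance = 31.039; >= 1e-6 -> NOT closed

Answer: no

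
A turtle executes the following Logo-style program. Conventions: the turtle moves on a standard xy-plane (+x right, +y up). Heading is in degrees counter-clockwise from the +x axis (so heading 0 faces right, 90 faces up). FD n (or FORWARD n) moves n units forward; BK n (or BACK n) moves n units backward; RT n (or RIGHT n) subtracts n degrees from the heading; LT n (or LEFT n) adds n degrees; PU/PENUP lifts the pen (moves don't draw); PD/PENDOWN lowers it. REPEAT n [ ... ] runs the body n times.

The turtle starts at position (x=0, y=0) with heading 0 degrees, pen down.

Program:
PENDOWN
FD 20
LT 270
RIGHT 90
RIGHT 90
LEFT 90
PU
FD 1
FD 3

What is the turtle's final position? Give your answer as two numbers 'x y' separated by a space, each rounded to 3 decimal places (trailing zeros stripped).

Executing turtle program step by step:
Start: pos=(0,0), heading=0, pen down
PD: pen down
FD 20: (0,0) -> (20,0) [heading=0, draw]
LT 270: heading 0 -> 270
RT 90: heading 270 -> 180
RT 90: heading 180 -> 90
LT 90: heading 90 -> 180
PU: pen up
FD 1: (20,0) -> (19,0) [heading=180, move]
FD 3: (19,0) -> (16,0) [heading=180, move]
Final: pos=(16,0), heading=180, 1 segment(s) drawn

Answer: 16 0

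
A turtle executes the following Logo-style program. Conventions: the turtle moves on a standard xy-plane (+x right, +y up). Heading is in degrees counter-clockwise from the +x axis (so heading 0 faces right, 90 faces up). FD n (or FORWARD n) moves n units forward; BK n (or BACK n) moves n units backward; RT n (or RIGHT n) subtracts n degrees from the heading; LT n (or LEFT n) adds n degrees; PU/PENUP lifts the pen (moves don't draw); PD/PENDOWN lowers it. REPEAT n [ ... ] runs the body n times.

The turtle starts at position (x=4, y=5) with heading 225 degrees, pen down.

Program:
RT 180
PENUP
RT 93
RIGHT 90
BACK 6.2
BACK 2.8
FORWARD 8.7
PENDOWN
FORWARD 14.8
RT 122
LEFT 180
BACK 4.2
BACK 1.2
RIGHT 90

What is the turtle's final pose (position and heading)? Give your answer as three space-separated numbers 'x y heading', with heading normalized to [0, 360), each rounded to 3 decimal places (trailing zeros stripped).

Executing turtle program step by step:
Start: pos=(4,5), heading=225, pen down
RT 180: heading 225 -> 45
PU: pen up
RT 93: heading 45 -> 312
RT 90: heading 312 -> 222
BK 6.2: (4,5) -> (8.607,9.149) [heading=222, move]
BK 2.8: (8.607,9.149) -> (10.688,11.022) [heading=222, move]
FD 8.7: (10.688,11.022) -> (4.223,5.201) [heading=222, move]
PD: pen down
FD 14.8: (4.223,5.201) -> (-6.776,-4.702) [heading=222, draw]
RT 122: heading 222 -> 100
LT 180: heading 100 -> 280
BK 4.2: (-6.776,-4.702) -> (-7.505,-0.566) [heading=280, draw]
BK 1.2: (-7.505,-0.566) -> (-7.713,0.616) [heading=280, draw]
RT 90: heading 280 -> 190
Final: pos=(-7.713,0.616), heading=190, 3 segment(s) drawn

Answer: -7.713 0.616 190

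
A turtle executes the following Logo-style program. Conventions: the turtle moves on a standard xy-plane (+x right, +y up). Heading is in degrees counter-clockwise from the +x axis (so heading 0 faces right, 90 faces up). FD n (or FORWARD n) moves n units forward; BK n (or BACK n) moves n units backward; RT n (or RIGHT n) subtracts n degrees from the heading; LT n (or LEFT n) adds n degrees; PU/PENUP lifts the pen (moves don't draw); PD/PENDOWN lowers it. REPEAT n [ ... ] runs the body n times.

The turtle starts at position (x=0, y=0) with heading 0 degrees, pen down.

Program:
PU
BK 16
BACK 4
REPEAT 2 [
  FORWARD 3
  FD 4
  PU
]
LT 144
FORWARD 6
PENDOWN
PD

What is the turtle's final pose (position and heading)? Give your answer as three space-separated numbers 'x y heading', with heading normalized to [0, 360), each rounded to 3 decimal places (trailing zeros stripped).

Answer: -10.854 3.527 144

Derivation:
Executing turtle program step by step:
Start: pos=(0,0), heading=0, pen down
PU: pen up
BK 16: (0,0) -> (-16,0) [heading=0, move]
BK 4: (-16,0) -> (-20,0) [heading=0, move]
REPEAT 2 [
  -- iteration 1/2 --
  FD 3: (-20,0) -> (-17,0) [heading=0, move]
  FD 4: (-17,0) -> (-13,0) [heading=0, move]
  PU: pen up
  -- iteration 2/2 --
  FD 3: (-13,0) -> (-10,0) [heading=0, move]
  FD 4: (-10,0) -> (-6,0) [heading=0, move]
  PU: pen up
]
LT 144: heading 0 -> 144
FD 6: (-6,0) -> (-10.854,3.527) [heading=144, move]
PD: pen down
PD: pen down
Final: pos=(-10.854,3.527), heading=144, 0 segment(s) drawn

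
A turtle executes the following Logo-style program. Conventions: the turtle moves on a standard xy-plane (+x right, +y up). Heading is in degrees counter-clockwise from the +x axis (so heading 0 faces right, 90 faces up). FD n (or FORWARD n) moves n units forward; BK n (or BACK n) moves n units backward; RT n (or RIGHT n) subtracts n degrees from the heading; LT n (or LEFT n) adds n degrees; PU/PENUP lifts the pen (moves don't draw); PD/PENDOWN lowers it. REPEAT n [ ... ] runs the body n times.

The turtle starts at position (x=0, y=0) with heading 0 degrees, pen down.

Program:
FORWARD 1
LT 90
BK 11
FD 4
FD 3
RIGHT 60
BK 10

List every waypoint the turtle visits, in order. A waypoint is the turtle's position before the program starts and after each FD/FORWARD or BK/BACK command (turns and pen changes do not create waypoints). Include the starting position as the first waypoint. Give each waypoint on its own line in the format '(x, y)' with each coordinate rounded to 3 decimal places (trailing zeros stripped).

Executing turtle program step by step:
Start: pos=(0,0), heading=0, pen down
FD 1: (0,0) -> (1,0) [heading=0, draw]
LT 90: heading 0 -> 90
BK 11: (1,0) -> (1,-11) [heading=90, draw]
FD 4: (1,-11) -> (1,-7) [heading=90, draw]
FD 3: (1,-7) -> (1,-4) [heading=90, draw]
RT 60: heading 90 -> 30
BK 10: (1,-4) -> (-7.66,-9) [heading=30, draw]
Final: pos=(-7.66,-9), heading=30, 5 segment(s) drawn
Waypoints (6 total):
(0, 0)
(1, 0)
(1, -11)
(1, -7)
(1, -4)
(-7.66, -9)

Answer: (0, 0)
(1, 0)
(1, -11)
(1, -7)
(1, -4)
(-7.66, -9)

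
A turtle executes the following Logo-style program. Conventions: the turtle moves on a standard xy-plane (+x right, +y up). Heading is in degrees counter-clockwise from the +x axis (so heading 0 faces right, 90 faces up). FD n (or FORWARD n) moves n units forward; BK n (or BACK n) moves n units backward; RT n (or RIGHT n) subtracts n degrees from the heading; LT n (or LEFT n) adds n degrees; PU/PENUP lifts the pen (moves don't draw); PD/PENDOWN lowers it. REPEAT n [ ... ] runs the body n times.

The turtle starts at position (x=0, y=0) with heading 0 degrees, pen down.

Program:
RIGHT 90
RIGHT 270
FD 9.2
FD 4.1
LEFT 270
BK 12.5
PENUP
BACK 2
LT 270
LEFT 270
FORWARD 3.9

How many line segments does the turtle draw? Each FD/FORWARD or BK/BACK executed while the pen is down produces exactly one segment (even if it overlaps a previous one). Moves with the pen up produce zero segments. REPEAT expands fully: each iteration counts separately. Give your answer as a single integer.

Answer: 3

Derivation:
Executing turtle program step by step:
Start: pos=(0,0), heading=0, pen down
RT 90: heading 0 -> 270
RT 270: heading 270 -> 0
FD 9.2: (0,0) -> (9.2,0) [heading=0, draw]
FD 4.1: (9.2,0) -> (13.3,0) [heading=0, draw]
LT 270: heading 0 -> 270
BK 12.5: (13.3,0) -> (13.3,12.5) [heading=270, draw]
PU: pen up
BK 2: (13.3,12.5) -> (13.3,14.5) [heading=270, move]
LT 270: heading 270 -> 180
LT 270: heading 180 -> 90
FD 3.9: (13.3,14.5) -> (13.3,18.4) [heading=90, move]
Final: pos=(13.3,18.4), heading=90, 3 segment(s) drawn
Segments drawn: 3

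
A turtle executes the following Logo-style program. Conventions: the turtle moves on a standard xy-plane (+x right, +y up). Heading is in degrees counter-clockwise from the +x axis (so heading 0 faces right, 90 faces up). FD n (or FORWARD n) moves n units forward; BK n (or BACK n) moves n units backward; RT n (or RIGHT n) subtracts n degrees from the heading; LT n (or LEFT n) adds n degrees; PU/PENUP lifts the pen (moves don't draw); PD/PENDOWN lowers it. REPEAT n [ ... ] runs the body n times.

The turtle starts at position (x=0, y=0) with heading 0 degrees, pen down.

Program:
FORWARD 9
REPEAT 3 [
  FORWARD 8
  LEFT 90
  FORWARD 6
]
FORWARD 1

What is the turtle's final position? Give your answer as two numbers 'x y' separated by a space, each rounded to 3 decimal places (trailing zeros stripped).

Executing turtle program step by step:
Start: pos=(0,0), heading=0, pen down
FD 9: (0,0) -> (9,0) [heading=0, draw]
REPEAT 3 [
  -- iteration 1/3 --
  FD 8: (9,0) -> (17,0) [heading=0, draw]
  LT 90: heading 0 -> 90
  FD 6: (17,0) -> (17,6) [heading=90, draw]
  -- iteration 2/3 --
  FD 8: (17,6) -> (17,14) [heading=90, draw]
  LT 90: heading 90 -> 180
  FD 6: (17,14) -> (11,14) [heading=180, draw]
  -- iteration 3/3 --
  FD 8: (11,14) -> (3,14) [heading=180, draw]
  LT 90: heading 180 -> 270
  FD 6: (3,14) -> (3,8) [heading=270, draw]
]
FD 1: (3,8) -> (3,7) [heading=270, draw]
Final: pos=(3,7), heading=270, 8 segment(s) drawn

Answer: 3 7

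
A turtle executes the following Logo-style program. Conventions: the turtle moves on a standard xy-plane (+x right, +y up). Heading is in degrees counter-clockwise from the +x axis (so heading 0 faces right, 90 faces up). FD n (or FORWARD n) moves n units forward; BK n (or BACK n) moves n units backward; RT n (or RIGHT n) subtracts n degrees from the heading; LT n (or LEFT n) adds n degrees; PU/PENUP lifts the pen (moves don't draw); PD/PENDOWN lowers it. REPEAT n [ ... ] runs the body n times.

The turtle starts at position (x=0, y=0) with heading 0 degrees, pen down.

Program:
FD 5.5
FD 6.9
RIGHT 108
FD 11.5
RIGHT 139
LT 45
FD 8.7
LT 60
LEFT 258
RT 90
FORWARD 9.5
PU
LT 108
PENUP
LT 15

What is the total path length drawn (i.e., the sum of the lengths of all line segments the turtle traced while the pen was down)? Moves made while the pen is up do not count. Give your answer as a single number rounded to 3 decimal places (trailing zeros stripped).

Answer: 42.1

Derivation:
Executing turtle program step by step:
Start: pos=(0,0), heading=0, pen down
FD 5.5: (0,0) -> (5.5,0) [heading=0, draw]
FD 6.9: (5.5,0) -> (12.4,0) [heading=0, draw]
RT 108: heading 0 -> 252
FD 11.5: (12.4,0) -> (8.846,-10.937) [heading=252, draw]
RT 139: heading 252 -> 113
LT 45: heading 113 -> 158
FD 8.7: (8.846,-10.937) -> (0.78,-7.678) [heading=158, draw]
LT 60: heading 158 -> 218
LT 258: heading 218 -> 116
RT 90: heading 116 -> 26
FD 9.5: (0.78,-7.678) -> (9.318,-3.514) [heading=26, draw]
PU: pen up
LT 108: heading 26 -> 134
PU: pen up
LT 15: heading 134 -> 149
Final: pos=(9.318,-3.514), heading=149, 5 segment(s) drawn

Segment lengths:
  seg 1: (0,0) -> (5.5,0), length = 5.5
  seg 2: (5.5,0) -> (12.4,0), length = 6.9
  seg 3: (12.4,0) -> (8.846,-10.937), length = 11.5
  seg 4: (8.846,-10.937) -> (0.78,-7.678), length = 8.7
  seg 5: (0.78,-7.678) -> (9.318,-3.514), length = 9.5
Total = 42.1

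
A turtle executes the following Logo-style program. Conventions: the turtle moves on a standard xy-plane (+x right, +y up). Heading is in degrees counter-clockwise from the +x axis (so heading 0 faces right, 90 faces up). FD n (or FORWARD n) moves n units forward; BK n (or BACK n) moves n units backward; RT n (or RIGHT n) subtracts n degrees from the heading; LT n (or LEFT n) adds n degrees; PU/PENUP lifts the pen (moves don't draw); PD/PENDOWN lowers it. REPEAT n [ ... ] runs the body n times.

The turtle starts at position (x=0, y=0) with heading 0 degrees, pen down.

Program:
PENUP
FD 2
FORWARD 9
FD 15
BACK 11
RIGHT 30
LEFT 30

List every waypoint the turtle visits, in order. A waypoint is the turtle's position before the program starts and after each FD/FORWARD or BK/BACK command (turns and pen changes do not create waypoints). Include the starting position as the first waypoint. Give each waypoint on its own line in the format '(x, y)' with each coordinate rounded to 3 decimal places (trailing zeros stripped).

Executing turtle program step by step:
Start: pos=(0,0), heading=0, pen down
PU: pen up
FD 2: (0,0) -> (2,0) [heading=0, move]
FD 9: (2,0) -> (11,0) [heading=0, move]
FD 15: (11,0) -> (26,0) [heading=0, move]
BK 11: (26,0) -> (15,0) [heading=0, move]
RT 30: heading 0 -> 330
LT 30: heading 330 -> 0
Final: pos=(15,0), heading=0, 0 segment(s) drawn
Waypoints (5 total):
(0, 0)
(2, 0)
(11, 0)
(26, 0)
(15, 0)

Answer: (0, 0)
(2, 0)
(11, 0)
(26, 0)
(15, 0)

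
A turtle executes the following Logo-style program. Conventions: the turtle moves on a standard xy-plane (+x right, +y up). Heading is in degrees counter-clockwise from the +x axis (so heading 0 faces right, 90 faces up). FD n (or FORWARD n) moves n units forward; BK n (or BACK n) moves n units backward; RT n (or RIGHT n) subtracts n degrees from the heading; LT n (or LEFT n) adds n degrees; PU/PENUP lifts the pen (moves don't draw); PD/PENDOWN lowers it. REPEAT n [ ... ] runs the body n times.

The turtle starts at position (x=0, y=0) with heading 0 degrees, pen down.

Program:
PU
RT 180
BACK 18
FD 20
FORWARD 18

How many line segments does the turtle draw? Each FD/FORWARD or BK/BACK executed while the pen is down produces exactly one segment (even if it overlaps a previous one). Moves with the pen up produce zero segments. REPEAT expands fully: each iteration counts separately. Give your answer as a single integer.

Executing turtle program step by step:
Start: pos=(0,0), heading=0, pen down
PU: pen up
RT 180: heading 0 -> 180
BK 18: (0,0) -> (18,0) [heading=180, move]
FD 20: (18,0) -> (-2,0) [heading=180, move]
FD 18: (-2,0) -> (-20,0) [heading=180, move]
Final: pos=(-20,0), heading=180, 0 segment(s) drawn
Segments drawn: 0

Answer: 0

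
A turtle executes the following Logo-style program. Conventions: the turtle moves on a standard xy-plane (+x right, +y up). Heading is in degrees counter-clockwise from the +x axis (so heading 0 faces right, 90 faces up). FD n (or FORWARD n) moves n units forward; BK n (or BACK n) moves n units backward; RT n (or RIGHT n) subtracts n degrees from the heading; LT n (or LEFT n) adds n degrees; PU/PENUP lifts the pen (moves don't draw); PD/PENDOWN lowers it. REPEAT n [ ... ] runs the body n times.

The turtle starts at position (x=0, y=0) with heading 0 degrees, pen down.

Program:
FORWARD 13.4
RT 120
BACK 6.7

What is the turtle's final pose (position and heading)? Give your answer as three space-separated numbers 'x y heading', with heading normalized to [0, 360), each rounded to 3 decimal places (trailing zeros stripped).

Answer: 16.75 5.802 240

Derivation:
Executing turtle program step by step:
Start: pos=(0,0), heading=0, pen down
FD 13.4: (0,0) -> (13.4,0) [heading=0, draw]
RT 120: heading 0 -> 240
BK 6.7: (13.4,0) -> (16.75,5.802) [heading=240, draw]
Final: pos=(16.75,5.802), heading=240, 2 segment(s) drawn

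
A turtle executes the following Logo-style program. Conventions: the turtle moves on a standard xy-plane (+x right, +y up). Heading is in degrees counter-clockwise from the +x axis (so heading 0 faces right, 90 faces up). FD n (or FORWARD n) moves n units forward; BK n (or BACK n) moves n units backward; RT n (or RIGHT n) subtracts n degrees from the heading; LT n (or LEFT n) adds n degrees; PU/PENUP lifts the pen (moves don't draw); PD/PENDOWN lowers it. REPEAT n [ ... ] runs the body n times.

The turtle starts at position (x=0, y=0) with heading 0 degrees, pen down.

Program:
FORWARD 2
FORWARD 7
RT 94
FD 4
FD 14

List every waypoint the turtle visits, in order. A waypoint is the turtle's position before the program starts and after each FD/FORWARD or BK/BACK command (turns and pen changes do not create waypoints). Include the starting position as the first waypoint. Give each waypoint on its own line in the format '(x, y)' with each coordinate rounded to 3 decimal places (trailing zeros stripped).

Executing turtle program step by step:
Start: pos=(0,0), heading=0, pen down
FD 2: (0,0) -> (2,0) [heading=0, draw]
FD 7: (2,0) -> (9,0) [heading=0, draw]
RT 94: heading 0 -> 266
FD 4: (9,0) -> (8.721,-3.99) [heading=266, draw]
FD 14: (8.721,-3.99) -> (7.744,-17.956) [heading=266, draw]
Final: pos=(7.744,-17.956), heading=266, 4 segment(s) drawn
Waypoints (5 total):
(0, 0)
(2, 0)
(9, 0)
(8.721, -3.99)
(7.744, -17.956)

Answer: (0, 0)
(2, 0)
(9, 0)
(8.721, -3.99)
(7.744, -17.956)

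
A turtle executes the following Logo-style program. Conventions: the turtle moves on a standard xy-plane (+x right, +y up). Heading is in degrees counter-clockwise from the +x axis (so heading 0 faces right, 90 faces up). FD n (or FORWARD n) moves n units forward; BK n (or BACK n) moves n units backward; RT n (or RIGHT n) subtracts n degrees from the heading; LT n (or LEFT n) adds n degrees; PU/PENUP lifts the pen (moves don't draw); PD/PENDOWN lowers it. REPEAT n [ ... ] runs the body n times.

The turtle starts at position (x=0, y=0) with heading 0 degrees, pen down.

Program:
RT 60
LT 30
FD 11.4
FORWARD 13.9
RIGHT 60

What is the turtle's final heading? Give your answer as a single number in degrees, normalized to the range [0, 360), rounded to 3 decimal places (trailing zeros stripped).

Executing turtle program step by step:
Start: pos=(0,0), heading=0, pen down
RT 60: heading 0 -> 300
LT 30: heading 300 -> 330
FD 11.4: (0,0) -> (9.873,-5.7) [heading=330, draw]
FD 13.9: (9.873,-5.7) -> (21.91,-12.65) [heading=330, draw]
RT 60: heading 330 -> 270
Final: pos=(21.91,-12.65), heading=270, 2 segment(s) drawn

Answer: 270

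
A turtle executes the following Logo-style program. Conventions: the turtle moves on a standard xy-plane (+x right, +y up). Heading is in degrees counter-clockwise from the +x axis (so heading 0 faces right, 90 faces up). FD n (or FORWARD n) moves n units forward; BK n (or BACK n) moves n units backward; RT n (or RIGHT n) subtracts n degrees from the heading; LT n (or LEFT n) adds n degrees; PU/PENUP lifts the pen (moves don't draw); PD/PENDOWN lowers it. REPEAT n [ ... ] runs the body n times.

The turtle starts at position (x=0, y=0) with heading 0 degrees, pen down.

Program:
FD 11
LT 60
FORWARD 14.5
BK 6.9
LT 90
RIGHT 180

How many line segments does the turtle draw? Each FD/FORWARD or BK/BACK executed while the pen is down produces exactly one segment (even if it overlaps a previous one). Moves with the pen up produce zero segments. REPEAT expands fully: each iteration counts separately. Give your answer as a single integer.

Executing turtle program step by step:
Start: pos=(0,0), heading=0, pen down
FD 11: (0,0) -> (11,0) [heading=0, draw]
LT 60: heading 0 -> 60
FD 14.5: (11,0) -> (18.25,12.557) [heading=60, draw]
BK 6.9: (18.25,12.557) -> (14.8,6.582) [heading=60, draw]
LT 90: heading 60 -> 150
RT 180: heading 150 -> 330
Final: pos=(14.8,6.582), heading=330, 3 segment(s) drawn
Segments drawn: 3

Answer: 3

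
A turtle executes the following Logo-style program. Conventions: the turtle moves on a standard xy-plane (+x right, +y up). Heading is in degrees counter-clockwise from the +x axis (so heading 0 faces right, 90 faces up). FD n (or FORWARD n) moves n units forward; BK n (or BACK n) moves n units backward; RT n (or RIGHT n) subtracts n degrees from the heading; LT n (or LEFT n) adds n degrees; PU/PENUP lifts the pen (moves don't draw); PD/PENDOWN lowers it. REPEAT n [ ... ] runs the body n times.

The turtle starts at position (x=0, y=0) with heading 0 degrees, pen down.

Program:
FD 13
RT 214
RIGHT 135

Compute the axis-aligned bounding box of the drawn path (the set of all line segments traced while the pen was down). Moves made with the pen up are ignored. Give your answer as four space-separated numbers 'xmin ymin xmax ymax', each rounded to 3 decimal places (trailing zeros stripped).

Executing turtle program step by step:
Start: pos=(0,0), heading=0, pen down
FD 13: (0,0) -> (13,0) [heading=0, draw]
RT 214: heading 0 -> 146
RT 135: heading 146 -> 11
Final: pos=(13,0), heading=11, 1 segment(s) drawn

Segment endpoints: x in {0, 13}, y in {0}
xmin=0, ymin=0, xmax=13, ymax=0

Answer: 0 0 13 0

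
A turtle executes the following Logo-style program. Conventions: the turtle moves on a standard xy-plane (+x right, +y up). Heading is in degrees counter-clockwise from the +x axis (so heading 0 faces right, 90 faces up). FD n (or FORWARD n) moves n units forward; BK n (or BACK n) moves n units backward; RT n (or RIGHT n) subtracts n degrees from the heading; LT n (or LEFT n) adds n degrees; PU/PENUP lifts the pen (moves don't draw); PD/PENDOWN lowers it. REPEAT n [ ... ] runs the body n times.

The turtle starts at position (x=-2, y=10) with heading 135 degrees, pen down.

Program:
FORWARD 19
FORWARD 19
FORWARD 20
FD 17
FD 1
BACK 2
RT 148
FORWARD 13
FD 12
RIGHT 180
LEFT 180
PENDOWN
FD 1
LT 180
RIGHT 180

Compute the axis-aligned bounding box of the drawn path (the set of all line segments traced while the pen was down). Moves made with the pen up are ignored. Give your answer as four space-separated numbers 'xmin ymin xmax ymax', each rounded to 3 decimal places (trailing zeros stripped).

Executing turtle program step by step:
Start: pos=(-2,10), heading=135, pen down
FD 19: (-2,10) -> (-15.435,23.435) [heading=135, draw]
FD 19: (-15.435,23.435) -> (-28.87,36.87) [heading=135, draw]
FD 20: (-28.87,36.87) -> (-43.012,51.012) [heading=135, draw]
FD 17: (-43.012,51.012) -> (-55.033,63.033) [heading=135, draw]
FD 1: (-55.033,63.033) -> (-55.74,63.74) [heading=135, draw]
BK 2: (-55.74,63.74) -> (-54.326,62.326) [heading=135, draw]
RT 148: heading 135 -> 347
FD 13: (-54.326,62.326) -> (-41.659,59.402) [heading=347, draw]
FD 12: (-41.659,59.402) -> (-29.967,56.702) [heading=347, draw]
RT 180: heading 347 -> 167
LT 180: heading 167 -> 347
PD: pen down
FD 1: (-29.967,56.702) -> (-28.992,56.477) [heading=347, draw]
LT 180: heading 347 -> 167
RT 180: heading 167 -> 347
Final: pos=(-28.992,56.477), heading=347, 9 segment(s) drawn

Segment endpoints: x in {-55.74, -55.033, -54.326, -43.012, -41.659, -29.967, -28.992, -28.87, -15.435, -2}, y in {10, 23.435, 36.87, 51.012, 56.477, 56.702, 59.402, 62.326, 63.033, 63.74}
xmin=-55.74, ymin=10, xmax=-2, ymax=63.74

Answer: -55.74 10 -2 63.74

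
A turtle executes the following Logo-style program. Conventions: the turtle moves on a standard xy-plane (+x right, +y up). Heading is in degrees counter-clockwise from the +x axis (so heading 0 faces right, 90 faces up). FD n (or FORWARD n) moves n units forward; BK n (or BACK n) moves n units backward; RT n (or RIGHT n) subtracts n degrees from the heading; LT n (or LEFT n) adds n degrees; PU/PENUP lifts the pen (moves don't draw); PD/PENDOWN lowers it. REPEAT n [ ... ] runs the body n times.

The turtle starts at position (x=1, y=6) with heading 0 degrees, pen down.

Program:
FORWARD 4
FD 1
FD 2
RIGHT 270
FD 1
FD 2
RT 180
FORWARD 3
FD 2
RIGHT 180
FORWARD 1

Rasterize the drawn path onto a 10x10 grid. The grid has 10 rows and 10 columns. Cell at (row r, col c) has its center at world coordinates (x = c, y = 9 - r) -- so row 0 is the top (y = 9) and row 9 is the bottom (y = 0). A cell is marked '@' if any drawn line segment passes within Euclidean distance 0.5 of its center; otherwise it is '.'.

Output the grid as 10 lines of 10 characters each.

Segment 0: (1,6) -> (5,6)
Segment 1: (5,6) -> (6,6)
Segment 2: (6,6) -> (8,6)
Segment 3: (8,6) -> (8,7)
Segment 4: (8,7) -> (8,9)
Segment 5: (8,9) -> (8,6)
Segment 6: (8,6) -> (8,4)
Segment 7: (8,4) -> (8,5)

Answer: ........@.
........@.
........@.
.@@@@@@@@.
........@.
........@.
..........
..........
..........
..........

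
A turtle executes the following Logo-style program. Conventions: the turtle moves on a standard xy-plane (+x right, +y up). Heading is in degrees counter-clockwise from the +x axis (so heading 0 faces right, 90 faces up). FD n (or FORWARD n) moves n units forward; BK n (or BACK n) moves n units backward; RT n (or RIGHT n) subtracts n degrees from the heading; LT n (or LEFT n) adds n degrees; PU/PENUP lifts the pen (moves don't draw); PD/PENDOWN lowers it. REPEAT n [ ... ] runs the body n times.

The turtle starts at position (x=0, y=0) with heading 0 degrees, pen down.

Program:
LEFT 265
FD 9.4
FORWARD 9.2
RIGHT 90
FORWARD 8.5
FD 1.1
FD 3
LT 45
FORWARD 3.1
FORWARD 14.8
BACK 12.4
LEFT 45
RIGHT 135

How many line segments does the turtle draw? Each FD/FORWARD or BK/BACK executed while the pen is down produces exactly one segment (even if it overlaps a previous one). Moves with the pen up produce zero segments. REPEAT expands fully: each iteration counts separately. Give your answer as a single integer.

Answer: 8

Derivation:
Executing turtle program step by step:
Start: pos=(0,0), heading=0, pen down
LT 265: heading 0 -> 265
FD 9.4: (0,0) -> (-0.819,-9.364) [heading=265, draw]
FD 9.2: (-0.819,-9.364) -> (-1.621,-18.529) [heading=265, draw]
RT 90: heading 265 -> 175
FD 8.5: (-1.621,-18.529) -> (-10.089,-17.788) [heading=175, draw]
FD 1.1: (-10.089,-17.788) -> (-11.185,-17.693) [heading=175, draw]
FD 3: (-11.185,-17.693) -> (-14.173,-17.431) [heading=175, draw]
LT 45: heading 175 -> 220
FD 3.1: (-14.173,-17.431) -> (-16.548,-19.424) [heading=220, draw]
FD 14.8: (-16.548,-19.424) -> (-27.885,-28.937) [heading=220, draw]
BK 12.4: (-27.885,-28.937) -> (-18.386,-20.966) [heading=220, draw]
LT 45: heading 220 -> 265
RT 135: heading 265 -> 130
Final: pos=(-18.386,-20.966), heading=130, 8 segment(s) drawn
Segments drawn: 8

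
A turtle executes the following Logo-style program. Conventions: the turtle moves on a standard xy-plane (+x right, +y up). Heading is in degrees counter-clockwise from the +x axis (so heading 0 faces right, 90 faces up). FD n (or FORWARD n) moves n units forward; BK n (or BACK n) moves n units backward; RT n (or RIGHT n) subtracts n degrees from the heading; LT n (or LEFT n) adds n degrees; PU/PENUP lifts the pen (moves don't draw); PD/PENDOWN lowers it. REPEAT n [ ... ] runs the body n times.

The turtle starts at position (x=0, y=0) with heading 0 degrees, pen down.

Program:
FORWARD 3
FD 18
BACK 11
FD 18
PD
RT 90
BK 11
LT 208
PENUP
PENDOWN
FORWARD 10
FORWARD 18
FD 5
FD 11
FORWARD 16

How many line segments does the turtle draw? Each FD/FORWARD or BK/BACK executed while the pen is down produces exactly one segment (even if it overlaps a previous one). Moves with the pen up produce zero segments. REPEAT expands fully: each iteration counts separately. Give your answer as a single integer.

Answer: 10

Derivation:
Executing turtle program step by step:
Start: pos=(0,0), heading=0, pen down
FD 3: (0,0) -> (3,0) [heading=0, draw]
FD 18: (3,0) -> (21,0) [heading=0, draw]
BK 11: (21,0) -> (10,0) [heading=0, draw]
FD 18: (10,0) -> (28,0) [heading=0, draw]
PD: pen down
RT 90: heading 0 -> 270
BK 11: (28,0) -> (28,11) [heading=270, draw]
LT 208: heading 270 -> 118
PU: pen up
PD: pen down
FD 10: (28,11) -> (23.305,19.829) [heading=118, draw]
FD 18: (23.305,19.829) -> (14.855,35.723) [heading=118, draw]
FD 5: (14.855,35.723) -> (12.507,40.137) [heading=118, draw]
FD 11: (12.507,40.137) -> (7.343,49.85) [heading=118, draw]
FD 16: (7.343,49.85) -> (-0.168,63.977) [heading=118, draw]
Final: pos=(-0.168,63.977), heading=118, 10 segment(s) drawn
Segments drawn: 10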